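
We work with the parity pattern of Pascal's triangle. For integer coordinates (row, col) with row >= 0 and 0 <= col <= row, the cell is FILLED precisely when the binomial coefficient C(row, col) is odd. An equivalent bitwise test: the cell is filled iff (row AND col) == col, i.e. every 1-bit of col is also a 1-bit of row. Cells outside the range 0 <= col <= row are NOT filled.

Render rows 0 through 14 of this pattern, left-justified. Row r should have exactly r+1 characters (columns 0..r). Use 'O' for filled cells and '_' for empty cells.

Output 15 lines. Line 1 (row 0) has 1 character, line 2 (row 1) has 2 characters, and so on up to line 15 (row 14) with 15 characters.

Answer: O
OO
O_O
OOOO
O___O
OO__OO
O_O_O_O
OOOOOOOO
O_______O
OO______OO
O_O_____O_O
OOOO____OOOO
O___O___O___O
OO__OO__OO__OO
O_O_O_O_O_O_O_O

Derivation:
r0=0: O
r1=1: OO
r2=10: O_O
r3=11: OOOO
r4=100: O___O
r5=101: OO__OO
r6=110: O_O_O_O
r7=111: OOOOOOOO
r8=1000: O_______O
r9=1001: OO______OO
r10=1010: O_O_____O_O
r11=1011: OOOO____OOOO
r12=1100: O___O___O___O
r13=1101: OO__OO__OO__OO
r14=1110: O_O_O_O_O_O_O_O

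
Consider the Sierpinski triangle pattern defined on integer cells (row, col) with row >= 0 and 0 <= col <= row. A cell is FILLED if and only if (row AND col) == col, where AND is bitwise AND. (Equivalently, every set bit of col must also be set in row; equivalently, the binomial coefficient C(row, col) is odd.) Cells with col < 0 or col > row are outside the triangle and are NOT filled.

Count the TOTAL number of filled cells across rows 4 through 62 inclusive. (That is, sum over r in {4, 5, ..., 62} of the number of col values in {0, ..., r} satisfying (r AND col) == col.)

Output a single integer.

r4=100 pc1: +2 =2
r5=101 pc2: +4 =6
r6=110 pc2: +4 =10
r7=111 pc3: +8 =18
r8=1000 pc1: +2 =20
r9=1001 pc2: +4 =24
r10=1010 pc2: +4 =28
r11=1011 pc3: +8 =36
r12=1100 pc2: +4 =40
r13=1101 pc3: +8 =48
r14=1110 pc3: +8 =56
r15=1111 pc4: +16 =72
r16=10000 pc1: +2 =74
r17=10001 pc2: +4 =78
r18=10010 pc2: +4 =82
r19=10011 pc3: +8 =90
r20=10100 pc2: +4 =94
r21=10101 pc3: +8 =102
r22=10110 pc3: +8 =110
r23=10111 pc4: +16 =126
r24=11000 pc2: +4 =130
r25=11001 pc3: +8 =138
r26=11010 pc3: +8 =146
r27=11011 pc4: +16 =162
r28=11100 pc3: +8 =170
r29=11101 pc4: +16 =186
r30=11110 pc4: +16 =202
r31=11111 pc5: +32 =234
r32=100000 pc1: +2 =236
r33=100001 pc2: +4 =240
r34=100010 pc2: +4 =244
r35=100011 pc3: +8 =252
r36=100100 pc2: +4 =256
r37=100101 pc3: +8 =264
r38=100110 pc3: +8 =272
r39=100111 pc4: +16 =288
r40=101000 pc2: +4 =292
r41=101001 pc3: +8 =300
r42=101010 pc3: +8 =308
r43=101011 pc4: +16 =324
r44=101100 pc3: +8 =332
r45=101101 pc4: +16 =348
r46=101110 pc4: +16 =364
r47=101111 pc5: +32 =396
r48=110000 pc2: +4 =400
r49=110001 pc3: +8 =408
r50=110010 pc3: +8 =416
r51=110011 pc4: +16 =432
r52=110100 pc3: +8 =440
r53=110101 pc4: +16 =456
r54=110110 pc4: +16 =472
r55=110111 pc5: +32 =504
r56=111000 pc3: +8 =512
r57=111001 pc4: +16 =528
r58=111010 pc4: +16 =544
r59=111011 pc5: +32 =576
r60=111100 pc4: +16 =592
r61=111101 pc5: +32 =624
r62=111110 pc5: +32 =656

Answer: 656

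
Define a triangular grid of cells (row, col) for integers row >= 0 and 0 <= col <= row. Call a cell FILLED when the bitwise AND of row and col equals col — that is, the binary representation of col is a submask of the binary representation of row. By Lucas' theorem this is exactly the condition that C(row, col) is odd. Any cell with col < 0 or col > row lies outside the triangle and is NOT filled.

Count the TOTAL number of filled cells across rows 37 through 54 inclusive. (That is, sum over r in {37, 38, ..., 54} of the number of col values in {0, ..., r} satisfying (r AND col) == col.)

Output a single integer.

r37=100101 pc3: +8 =8
r38=100110 pc3: +8 =16
r39=100111 pc4: +16 =32
r40=101000 pc2: +4 =36
r41=101001 pc3: +8 =44
r42=101010 pc3: +8 =52
r43=101011 pc4: +16 =68
r44=101100 pc3: +8 =76
r45=101101 pc4: +16 =92
r46=101110 pc4: +16 =108
r47=101111 pc5: +32 =140
r48=110000 pc2: +4 =144
r49=110001 pc3: +8 =152
r50=110010 pc3: +8 =160
r51=110011 pc4: +16 =176
r52=110100 pc3: +8 =184
r53=110101 pc4: +16 =200
r54=110110 pc4: +16 =216

Answer: 216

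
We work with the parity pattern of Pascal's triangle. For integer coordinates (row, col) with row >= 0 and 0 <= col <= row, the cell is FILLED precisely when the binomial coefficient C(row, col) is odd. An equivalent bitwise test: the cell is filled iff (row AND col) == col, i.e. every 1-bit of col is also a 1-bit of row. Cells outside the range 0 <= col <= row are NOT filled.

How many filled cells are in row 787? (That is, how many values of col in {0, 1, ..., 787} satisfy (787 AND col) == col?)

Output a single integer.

787 in binary = 1100010011
popcount(787) = number of 1-bits in 1100010011 = 5
A col c satisfies (787 AND c) == c iff every set bit of c is also set in 787; each of the 5 set bits of 787 can independently be on or off in c.
count = 2^5 = 32

Answer: 32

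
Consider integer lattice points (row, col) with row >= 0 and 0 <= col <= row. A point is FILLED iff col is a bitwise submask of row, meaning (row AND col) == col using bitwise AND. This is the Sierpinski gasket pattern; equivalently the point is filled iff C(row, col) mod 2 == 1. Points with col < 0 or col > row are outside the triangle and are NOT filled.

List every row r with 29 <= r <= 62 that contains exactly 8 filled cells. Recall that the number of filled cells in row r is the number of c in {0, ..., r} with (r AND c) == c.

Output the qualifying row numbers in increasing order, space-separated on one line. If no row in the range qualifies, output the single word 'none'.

Row r has 2^popcount(r) filled cells, so we need popcount(r) = log2(8) = 3.
Scan r = 29..62 and keep those with exactly 3 one-bits:
r=29=11101 popcount=4 -> skip
r=30=11110 popcount=4 -> skip
r=31=11111 popcount=5 -> skip
r=32=100000 popcount=1 -> skip
r=33=100001 popcount=2 -> skip
r=34=100010 popcount=2 -> skip
r=35=100011 popcount=3 -> KEEP
r=36=100100 popcount=2 -> skip
r=37=100101 popcount=3 -> KEEP
r=38=100110 popcount=3 -> KEEP
r=39=100111 popcount=4 -> skip
r=40=101000 popcount=2 -> skip
r=41=101001 popcount=3 -> KEEP
r=42=101010 popcount=3 -> KEEP
r=43=101011 popcount=4 -> skip
r=44=101100 popcount=3 -> KEEP
r=45=101101 popcount=4 -> skip
r=46=101110 popcount=4 -> skip
r=47=101111 popcount=5 -> skip
r=48=110000 popcount=2 -> skip
r=49=110001 popcount=3 -> KEEP
r=50=110010 popcount=3 -> KEEP
r=51=110011 popcount=4 -> skip
r=52=110100 popcount=3 -> KEEP
r=53=110101 popcount=4 -> skip
r=54=110110 popcount=4 -> skip
r=55=110111 popcount=5 -> skip
r=56=111000 popcount=3 -> KEEP
r=57=111001 popcount=4 -> skip
r=58=111010 popcount=4 -> skip
r=59=111011 popcount=5 -> skip
r=60=111100 popcount=4 -> skip
r=61=111101 popcount=5 -> skip
r=62=111110 popcount=5 -> skip
Kept rows: 35 37 38 41 42 44 49 50 52 56

Answer: 35 37 38 41 42 44 49 50 52 56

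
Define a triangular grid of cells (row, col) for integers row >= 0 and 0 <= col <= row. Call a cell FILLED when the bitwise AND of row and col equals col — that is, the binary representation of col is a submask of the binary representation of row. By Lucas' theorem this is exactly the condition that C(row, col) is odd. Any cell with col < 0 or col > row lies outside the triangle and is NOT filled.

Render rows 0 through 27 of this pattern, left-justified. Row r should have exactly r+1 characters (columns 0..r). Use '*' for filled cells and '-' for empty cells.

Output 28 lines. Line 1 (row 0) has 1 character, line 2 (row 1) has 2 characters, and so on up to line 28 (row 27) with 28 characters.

r0=0: *
r1=1: **
r2=10: *-*
r3=11: ****
r4=100: *---*
r5=101: **--**
r6=110: *-*-*-*
r7=111: ********
r8=1000: *-------*
r9=1001: **------**
r10=1010: *-*-----*-*
r11=1011: ****----****
r12=1100: *---*---*---*
r13=1101: **--**--**--**
r14=1110: *-*-*-*-*-*-*-*
r15=1111: ****************
r16=10000: *---------------*
r17=10001: **--------------**
r18=10010: *-*-------------*-*
r19=10011: ****------------****
r20=10100: *---*-----------*---*
r21=10101: **--**----------**--**
r22=10110: *-*-*-*---------*-*-*-*
r23=10111: ********--------********
r24=11000: *-------*-------*-------*
r25=11001: **------**------**------**
r26=11010: *-*-----*-*-----*-*-----*-*
r27=11011: ****----****----****----****

Answer: *
**
*-*
****
*---*
**--**
*-*-*-*
********
*-------*
**------**
*-*-----*-*
****----****
*---*---*---*
**--**--**--**
*-*-*-*-*-*-*-*
****************
*---------------*
**--------------**
*-*-------------*-*
****------------****
*---*-----------*---*
**--**----------**--**
*-*-*-*---------*-*-*-*
********--------********
*-------*-------*-------*
**------**------**------**
*-*-----*-*-----*-*-----*-*
****----****----****----****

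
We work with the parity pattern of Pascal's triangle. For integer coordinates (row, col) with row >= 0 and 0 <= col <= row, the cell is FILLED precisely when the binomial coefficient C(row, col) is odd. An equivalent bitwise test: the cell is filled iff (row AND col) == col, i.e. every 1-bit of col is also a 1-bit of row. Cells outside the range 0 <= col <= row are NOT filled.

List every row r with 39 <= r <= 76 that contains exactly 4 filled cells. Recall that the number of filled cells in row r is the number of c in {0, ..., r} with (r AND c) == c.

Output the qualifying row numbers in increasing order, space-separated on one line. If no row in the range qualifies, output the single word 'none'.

Row r has 2^popcount(r) filled cells, so we need popcount(r) = log2(4) = 2.
Scan r = 39..76 and keep those with exactly 2 one-bits:
r=39=100111 popcount=4 -> skip
r=40=101000 popcount=2 -> KEEP
r=41=101001 popcount=3 -> skip
r=42=101010 popcount=3 -> skip
r=43=101011 popcount=4 -> skip
r=44=101100 popcount=3 -> skip
r=45=101101 popcount=4 -> skip
r=46=101110 popcount=4 -> skip
r=47=101111 popcount=5 -> skip
r=48=110000 popcount=2 -> KEEP
r=49=110001 popcount=3 -> skip
r=50=110010 popcount=3 -> skip
r=51=110011 popcount=4 -> skip
r=52=110100 popcount=3 -> skip
r=53=110101 popcount=4 -> skip
r=54=110110 popcount=4 -> skip
r=55=110111 popcount=5 -> skip
r=56=111000 popcount=3 -> skip
r=57=111001 popcount=4 -> skip
r=58=111010 popcount=4 -> skip
r=59=111011 popcount=5 -> skip
r=60=111100 popcount=4 -> skip
r=61=111101 popcount=5 -> skip
r=62=111110 popcount=5 -> skip
r=63=111111 popcount=6 -> skip
r=64=1000000 popcount=1 -> skip
r=65=1000001 popcount=2 -> KEEP
r=66=1000010 popcount=2 -> KEEP
r=67=1000011 popcount=3 -> skip
r=68=1000100 popcount=2 -> KEEP
r=69=1000101 popcount=3 -> skip
r=70=1000110 popcount=3 -> skip
r=71=1000111 popcount=4 -> skip
r=72=1001000 popcount=2 -> KEEP
r=73=1001001 popcount=3 -> skip
r=74=1001010 popcount=3 -> skip
r=75=1001011 popcount=4 -> skip
r=76=1001100 popcount=3 -> skip
Kept rows: 40 48 65 66 68 72

Answer: 40 48 65 66 68 72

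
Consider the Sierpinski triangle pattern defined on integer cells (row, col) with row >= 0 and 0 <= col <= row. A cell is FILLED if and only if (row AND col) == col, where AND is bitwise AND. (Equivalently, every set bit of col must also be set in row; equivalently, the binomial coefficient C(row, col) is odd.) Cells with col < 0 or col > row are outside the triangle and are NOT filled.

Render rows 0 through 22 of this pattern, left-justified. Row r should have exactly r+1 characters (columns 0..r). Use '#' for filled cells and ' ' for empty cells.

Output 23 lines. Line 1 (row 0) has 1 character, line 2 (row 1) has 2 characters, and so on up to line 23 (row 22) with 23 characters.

r0=0: #
r1=1: ##
r2=10: # #
r3=11: ####
r4=100: #   #
r5=101: ##  ##
r6=110: # # # #
r7=111: ########
r8=1000: #       #
r9=1001: ##      ##
r10=1010: # #     # #
r11=1011: ####    ####
r12=1100: #   #   #   #
r13=1101: ##  ##  ##  ##
r14=1110: # # # # # # # #
r15=1111: ################
r16=10000: #               #
r17=10001: ##              ##
r18=10010: # #             # #
r19=10011: ####            ####
r20=10100: #   #           #   #
r21=10101: ##  ##          ##  ##
r22=10110: # # # #         # # # #

Answer: #
##
# #
####
#   #
##  ##
# # # #
########
#       #
##      ##
# #     # #
####    ####
#   #   #   #
##  ##  ##  ##
# # # # # # # #
################
#               #
##              ##
# #             # #
####            ####
#   #           #   #
##  ##          ##  ##
# # # #         # # # #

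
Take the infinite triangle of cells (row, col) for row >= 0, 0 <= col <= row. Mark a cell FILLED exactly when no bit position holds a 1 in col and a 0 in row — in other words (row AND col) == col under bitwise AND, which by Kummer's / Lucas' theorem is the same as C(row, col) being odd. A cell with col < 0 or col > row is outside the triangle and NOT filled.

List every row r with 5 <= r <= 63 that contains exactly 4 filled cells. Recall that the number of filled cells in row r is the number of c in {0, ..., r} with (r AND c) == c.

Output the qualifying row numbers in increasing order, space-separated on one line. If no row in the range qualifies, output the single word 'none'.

Answer: 5 6 9 10 12 17 18 20 24 33 34 36 40 48

Derivation:
Row r has 2^popcount(r) filled cells, so we need popcount(r) = log2(4) = 2.
Scan r = 5..63 and keep those with exactly 2 one-bits:
r=5=101 popcount=2 -> KEEP
r=6=110 popcount=2 -> KEEP
r=7=111 popcount=3 -> skip
r=8=1000 popcount=1 -> skip
r=9=1001 popcount=2 -> KEEP
r=10=1010 popcount=2 -> KEEP
r=11=1011 popcount=3 -> skip
r=12=1100 popcount=2 -> KEEP
r=13=1101 popcount=3 -> skip
r=14=1110 popcount=3 -> skip
r=15=1111 popcount=4 -> skip
r=16=10000 popcount=1 -> skip
r=17=10001 popcount=2 -> KEEP
r=18=10010 popcount=2 -> KEEP
r=19=10011 popcount=3 -> skip
r=20=10100 popcount=2 -> KEEP
r=21=10101 popcount=3 -> skip
r=22=10110 popcount=3 -> skip
r=23=10111 popcount=4 -> skip
r=24=11000 popcount=2 -> KEEP
r=25=11001 popcount=3 -> skip
r=26=11010 popcount=3 -> skip
r=27=11011 popcount=4 -> skip
r=28=11100 popcount=3 -> skip
r=29=11101 popcount=4 -> skip
r=30=11110 popcount=4 -> skip
r=31=11111 popcount=5 -> skip
r=32=100000 popcount=1 -> skip
r=33=100001 popcount=2 -> KEEP
r=34=100010 popcount=2 -> KEEP
r=35=100011 popcount=3 -> skip
r=36=100100 popcount=2 -> KEEP
r=37=100101 popcount=3 -> skip
r=38=100110 popcount=3 -> skip
r=39=100111 popcount=4 -> skip
r=40=101000 popcount=2 -> KEEP
r=41=101001 popcount=3 -> skip
r=42=101010 popcount=3 -> skip
r=43=101011 popcount=4 -> skip
r=44=101100 popcount=3 -> skip
r=45=101101 popcount=4 -> skip
r=46=101110 popcount=4 -> skip
r=47=101111 popcount=5 -> skip
r=48=110000 popcount=2 -> KEEP
r=49=110001 popcount=3 -> skip
r=50=110010 popcount=3 -> skip
r=51=110011 popcount=4 -> skip
r=52=110100 popcount=3 -> skip
r=53=110101 popcount=4 -> skip
r=54=110110 popcount=4 -> skip
r=55=110111 popcount=5 -> skip
r=56=111000 popcount=3 -> skip
r=57=111001 popcount=4 -> skip
r=58=111010 popcount=4 -> skip
r=59=111011 popcount=5 -> skip
r=60=111100 popcount=4 -> skip
r=61=111101 popcount=5 -> skip
r=62=111110 popcount=5 -> skip
r=63=111111 popcount=6 -> skip
Kept rows: 5 6 9 10 12 17 18 20 24 33 34 36 40 48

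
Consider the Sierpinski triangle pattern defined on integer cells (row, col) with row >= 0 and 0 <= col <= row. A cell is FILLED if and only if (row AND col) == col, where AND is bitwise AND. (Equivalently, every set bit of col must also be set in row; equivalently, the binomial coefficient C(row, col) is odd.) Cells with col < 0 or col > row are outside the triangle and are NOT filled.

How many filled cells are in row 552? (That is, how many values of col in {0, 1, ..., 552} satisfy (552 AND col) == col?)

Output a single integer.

552 in binary = 1000101000
popcount(552) = number of 1-bits in 1000101000 = 3
A col c satisfies (552 AND c) == c iff every set bit of c is also set in 552; each of the 3 set bits of 552 can independently be on or off in c.
count = 2^3 = 8

Answer: 8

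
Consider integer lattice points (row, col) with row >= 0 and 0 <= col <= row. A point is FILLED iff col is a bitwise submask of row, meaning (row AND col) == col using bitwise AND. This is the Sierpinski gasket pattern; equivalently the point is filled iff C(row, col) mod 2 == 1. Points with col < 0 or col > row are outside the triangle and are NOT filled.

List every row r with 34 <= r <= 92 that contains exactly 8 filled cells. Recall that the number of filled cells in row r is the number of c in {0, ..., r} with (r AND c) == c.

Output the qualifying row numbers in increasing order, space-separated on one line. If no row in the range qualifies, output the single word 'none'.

Answer: 35 37 38 41 42 44 49 50 52 56 67 69 70 73 74 76 81 82 84 88

Derivation:
Row r has 2^popcount(r) filled cells, so we need popcount(r) = log2(8) = 3.
Scan r = 34..92 and keep those with exactly 3 one-bits:
r=34=100010 popcount=2 -> skip
r=35=100011 popcount=3 -> KEEP
r=36=100100 popcount=2 -> skip
r=37=100101 popcount=3 -> KEEP
r=38=100110 popcount=3 -> KEEP
r=39=100111 popcount=4 -> skip
r=40=101000 popcount=2 -> skip
r=41=101001 popcount=3 -> KEEP
r=42=101010 popcount=3 -> KEEP
r=43=101011 popcount=4 -> skip
r=44=101100 popcount=3 -> KEEP
r=45=101101 popcount=4 -> skip
r=46=101110 popcount=4 -> skip
r=47=101111 popcount=5 -> skip
r=48=110000 popcount=2 -> skip
r=49=110001 popcount=3 -> KEEP
r=50=110010 popcount=3 -> KEEP
r=51=110011 popcount=4 -> skip
r=52=110100 popcount=3 -> KEEP
r=53=110101 popcount=4 -> skip
r=54=110110 popcount=4 -> skip
r=55=110111 popcount=5 -> skip
r=56=111000 popcount=3 -> KEEP
r=57=111001 popcount=4 -> skip
r=58=111010 popcount=4 -> skip
r=59=111011 popcount=5 -> skip
r=60=111100 popcount=4 -> skip
r=61=111101 popcount=5 -> skip
r=62=111110 popcount=5 -> skip
r=63=111111 popcount=6 -> skip
r=64=1000000 popcount=1 -> skip
r=65=1000001 popcount=2 -> skip
r=66=1000010 popcount=2 -> skip
r=67=1000011 popcount=3 -> KEEP
r=68=1000100 popcount=2 -> skip
r=69=1000101 popcount=3 -> KEEP
r=70=1000110 popcount=3 -> KEEP
r=71=1000111 popcount=4 -> skip
r=72=1001000 popcount=2 -> skip
r=73=1001001 popcount=3 -> KEEP
r=74=1001010 popcount=3 -> KEEP
r=75=1001011 popcount=4 -> skip
r=76=1001100 popcount=3 -> KEEP
r=77=1001101 popcount=4 -> skip
r=78=1001110 popcount=4 -> skip
r=79=1001111 popcount=5 -> skip
r=80=1010000 popcount=2 -> skip
r=81=1010001 popcount=3 -> KEEP
r=82=1010010 popcount=3 -> KEEP
r=83=1010011 popcount=4 -> skip
r=84=1010100 popcount=3 -> KEEP
r=85=1010101 popcount=4 -> skip
r=86=1010110 popcount=4 -> skip
r=87=1010111 popcount=5 -> skip
r=88=1011000 popcount=3 -> KEEP
r=89=1011001 popcount=4 -> skip
r=90=1011010 popcount=4 -> skip
r=91=1011011 popcount=5 -> skip
r=92=1011100 popcount=4 -> skip
Kept rows: 35 37 38 41 42 44 49 50 52 56 67 69 70 73 74 76 81 82 84 88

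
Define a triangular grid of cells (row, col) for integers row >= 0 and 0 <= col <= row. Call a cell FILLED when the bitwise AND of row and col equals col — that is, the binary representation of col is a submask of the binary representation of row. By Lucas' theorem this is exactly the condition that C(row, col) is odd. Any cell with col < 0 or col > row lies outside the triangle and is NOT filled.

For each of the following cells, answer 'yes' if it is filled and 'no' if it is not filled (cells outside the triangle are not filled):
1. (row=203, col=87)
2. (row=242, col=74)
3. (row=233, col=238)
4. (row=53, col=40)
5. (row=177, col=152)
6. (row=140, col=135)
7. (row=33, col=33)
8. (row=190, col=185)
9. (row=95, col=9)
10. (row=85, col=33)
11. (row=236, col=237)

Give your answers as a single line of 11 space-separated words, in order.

(203,87): row=0b11001011, col=0b1010111, row AND col = 0b1000011 = 67; 67 != 87 -> empty
(242,74): row=0b11110010, col=0b1001010, row AND col = 0b1000010 = 66; 66 != 74 -> empty
(233,238): col outside [0, 233] -> not filled
(53,40): row=0b110101, col=0b101000, row AND col = 0b100000 = 32; 32 != 40 -> empty
(177,152): row=0b10110001, col=0b10011000, row AND col = 0b10010000 = 144; 144 != 152 -> empty
(140,135): row=0b10001100, col=0b10000111, row AND col = 0b10000100 = 132; 132 != 135 -> empty
(33,33): row=0b100001, col=0b100001, row AND col = 0b100001 = 33; 33 == 33 -> filled
(190,185): row=0b10111110, col=0b10111001, row AND col = 0b10111000 = 184; 184 != 185 -> empty
(95,9): row=0b1011111, col=0b1001, row AND col = 0b1001 = 9; 9 == 9 -> filled
(85,33): row=0b1010101, col=0b100001, row AND col = 0b1 = 1; 1 != 33 -> empty
(236,237): col outside [0, 236] -> not filled

Answer: no no no no no no yes no yes no no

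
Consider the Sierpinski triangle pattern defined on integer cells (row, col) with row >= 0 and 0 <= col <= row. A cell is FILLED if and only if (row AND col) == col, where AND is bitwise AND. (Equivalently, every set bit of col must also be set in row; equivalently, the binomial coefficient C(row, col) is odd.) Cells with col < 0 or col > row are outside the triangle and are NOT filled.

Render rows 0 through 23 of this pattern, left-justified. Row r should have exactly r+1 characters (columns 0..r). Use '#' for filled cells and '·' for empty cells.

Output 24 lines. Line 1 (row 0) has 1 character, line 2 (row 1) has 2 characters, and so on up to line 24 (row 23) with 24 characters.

Answer: #
##
#·#
####
#···#
##··##
#·#·#·#
########
#·······#
##······##
#·#·····#·#
####····####
#···#···#···#
##··##··##··##
#·#·#·#·#·#·#·#
################
#···············#
##··············##
#·#·············#·#
####············####
#···#···········#···#
##··##··········##··##
#·#·#·#·········#·#·#·#
########········########

Derivation:
r0=0: #
r1=1: ##
r2=10: #·#
r3=11: ####
r4=100: #···#
r5=101: ##··##
r6=110: #·#·#·#
r7=111: ########
r8=1000: #·······#
r9=1001: ##······##
r10=1010: #·#·····#·#
r11=1011: ####····####
r12=1100: #···#···#···#
r13=1101: ##··##··##··##
r14=1110: #·#·#·#·#·#·#·#
r15=1111: ################
r16=10000: #···············#
r17=10001: ##··············##
r18=10010: #·#·············#·#
r19=10011: ####············####
r20=10100: #···#···········#···#
r21=10101: ##··##··········##··##
r22=10110: #·#·#·#·········#·#·#·#
r23=10111: ########········########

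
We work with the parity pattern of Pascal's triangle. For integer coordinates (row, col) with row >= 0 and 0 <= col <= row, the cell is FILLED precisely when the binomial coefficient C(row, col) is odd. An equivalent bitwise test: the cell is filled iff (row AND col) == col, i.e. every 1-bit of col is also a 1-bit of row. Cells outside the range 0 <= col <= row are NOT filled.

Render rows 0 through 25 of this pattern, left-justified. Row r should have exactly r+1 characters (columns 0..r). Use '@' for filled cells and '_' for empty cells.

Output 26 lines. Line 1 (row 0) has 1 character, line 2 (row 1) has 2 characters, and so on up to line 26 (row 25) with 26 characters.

r0=0: @
r1=1: @@
r2=10: @_@
r3=11: @@@@
r4=100: @___@
r5=101: @@__@@
r6=110: @_@_@_@
r7=111: @@@@@@@@
r8=1000: @_______@
r9=1001: @@______@@
r10=1010: @_@_____@_@
r11=1011: @@@@____@@@@
r12=1100: @___@___@___@
r13=1101: @@__@@__@@__@@
r14=1110: @_@_@_@_@_@_@_@
r15=1111: @@@@@@@@@@@@@@@@
r16=10000: @_______________@
r17=10001: @@______________@@
r18=10010: @_@_____________@_@
r19=10011: @@@@____________@@@@
r20=10100: @___@___________@___@
r21=10101: @@__@@__________@@__@@
r22=10110: @_@_@_@_________@_@_@_@
r23=10111: @@@@@@@@________@@@@@@@@
r24=11000: @_______@_______@_______@
r25=11001: @@______@@______@@______@@

Answer: @
@@
@_@
@@@@
@___@
@@__@@
@_@_@_@
@@@@@@@@
@_______@
@@______@@
@_@_____@_@
@@@@____@@@@
@___@___@___@
@@__@@__@@__@@
@_@_@_@_@_@_@_@
@@@@@@@@@@@@@@@@
@_______________@
@@______________@@
@_@_____________@_@
@@@@____________@@@@
@___@___________@___@
@@__@@__________@@__@@
@_@_@_@_________@_@_@_@
@@@@@@@@________@@@@@@@@
@_______@_______@_______@
@@______@@______@@______@@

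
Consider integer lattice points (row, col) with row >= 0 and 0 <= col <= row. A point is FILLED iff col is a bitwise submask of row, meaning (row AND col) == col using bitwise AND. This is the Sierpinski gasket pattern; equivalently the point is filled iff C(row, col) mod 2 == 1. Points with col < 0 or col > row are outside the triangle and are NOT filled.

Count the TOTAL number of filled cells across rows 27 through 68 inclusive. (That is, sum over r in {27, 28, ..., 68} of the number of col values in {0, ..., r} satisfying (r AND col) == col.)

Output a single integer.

Answer: 596

Derivation:
r27=11011 pc4: +16 =16
r28=11100 pc3: +8 =24
r29=11101 pc4: +16 =40
r30=11110 pc4: +16 =56
r31=11111 pc5: +32 =88
r32=100000 pc1: +2 =90
r33=100001 pc2: +4 =94
r34=100010 pc2: +4 =98
r35=100011 pc3: +8 =106
r36=100100 pc2: +4 =110
r37=100101 pc3: +8 =118
r38=100110 pc3: +8 =126
r39=100111 pc4: +16 =142
r40=101000 pc2: +4 =146
r41=101001 pc3: +8 =154
r42=101010 pc3: +8 =162
r43=101011 pc4: +16 =178
r44=101100 pc3: +8 =186
r45=101101 pc4: +16 =202
r46=101110 pc4: +16 =218
r47=101111 pc5: +32 =250
r48=110000 pc2: +4 =254
r49=110001 pc3: +8 =262
r50=110010 pc3: +8 =270
r51=110011 pc4: +16 =286
r52=110100 pc3: +8 =294
r53=110101 pc4: +16 =310
r54=110110 pc4: +16 =326
r55=110111 pc5: +32 =358
r56=111000 pc3: +8 =366
r57=111001 pc4: +16 =382
r58=111010 pc4: +16 =398
r59=111011 pc5: +32 =430
r60=111100 pc4: +16 =446
r61=111101 pc5: +32 =478
r62=111110 pc5: +32 =510
r63=111111 pc6: +64 =574
r64=1000000 pc1: +2 =576
r65=1000001 pc2: +4 =580
r66=1000010 pc2: +4 =584
r67=1000011 pc3: +8 =592
r68=1000100 pc2: +4 =596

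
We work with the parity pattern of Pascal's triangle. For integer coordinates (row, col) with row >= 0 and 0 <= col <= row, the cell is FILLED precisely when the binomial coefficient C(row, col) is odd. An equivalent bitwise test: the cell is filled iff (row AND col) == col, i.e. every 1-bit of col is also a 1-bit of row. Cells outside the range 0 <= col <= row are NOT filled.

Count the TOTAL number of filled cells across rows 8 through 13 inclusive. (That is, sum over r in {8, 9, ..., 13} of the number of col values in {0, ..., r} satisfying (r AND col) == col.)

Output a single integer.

Answer: 30

Derivation:
r8=1000 pc1: +2 =2
r9=1001 pc2: +4 =6
r10=1010 pc2: +4 =10
r11=1011 pc3: +8 =18
r12=1100 pc2: +4 =22
r13=1101 pc3: +8 =30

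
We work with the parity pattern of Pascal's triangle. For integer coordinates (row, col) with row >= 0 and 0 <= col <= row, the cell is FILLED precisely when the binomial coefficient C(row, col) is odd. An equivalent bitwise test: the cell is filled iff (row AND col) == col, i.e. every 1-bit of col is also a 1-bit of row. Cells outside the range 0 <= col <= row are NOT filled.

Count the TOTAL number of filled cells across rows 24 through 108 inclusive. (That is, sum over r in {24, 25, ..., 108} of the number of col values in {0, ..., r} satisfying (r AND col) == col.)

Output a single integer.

Answer: 1276

Derivation:
r24=11000 pc2: +4 =4
r25=11001 pc3: +8 =12
r26=11010 pc3: +8 =20
r27=11011 pc4: +16 =36
r28=11100 pc3: +8 =44
r29=11101 pc4: +16 =60
r30=11110 pc4: +16 =76
r31=11111 pc5: +32 =108
r32=100000 pc1: +2 =110
r33=100001 pc2: +4 =114
r34=100010 pc2: +4 =118
r35=100011 pc3: +8 =126
r36=100100 pc2: +4 =130
r37=100101 pc3: +8 =138
r38=100110 pc3: +8 =146
r39=100111 pc4: +16 =162
r40=101000 pc2: +4 =166
r41=101001 pc3: +8 =174
r42=101010 pc3: +8 =182
r43=101011 pc4: +16 =198
r44=101100 pc3: +8 =206
r45=101101 pc4: +16 =222
r46=101110 pc4: +16 =238
r47=101111 pc5: +32 =270
r48=110000 pc2: +4 =274
r49=110001 pc3: +8 =282
r50=110010 pc3: +8 =290
r51=110011 pc4: +16 =306
r52=110100 pc3: +8 =314
r53=110101 pc4: +16 =330
r54=110110 pc4: +16 =346
r55=110111 pc5: +32 =378
r56=111000 pc3: +8 =386
r57=111001 pc4: +16 =402
r58=111010 pc4: +16 =418
r59=111011 pc5: +32 =450
r60=111100 pc4: +16 =466
r61=111101 pc5: +32 =498
r62=111110 pc5: +32 =530
r63=111111 pc6: +64 =594
r64=1000000 pc1: +2 =596
r65=1000001 pc2: +4 =600
r66=1000010 pc2: +4 =604
r67=1000011 pc3: +8 =612
r68=1000100 pc2: +4 =616
r69=1000101 pc3: +8 =624
r70=1000110 pc3: +8 =632
r71=1000111 pc4: +16 =648
r72=1001000 pc2: +4 =652
r73=1001001 pc3: +8 =660
r74=1001010 pc3: +8 =668
r75=1001011 pc4: +16 =684
r76=1001100 pc3: +8 =692
r77=1001101 pc4: +16 =708
r78=1001110 pc4: +16 =724
r79=1001111 pc5: +32 =756
r80=1010000 pc2: +4 =760
r81=1010001 pc3: +8 =768
r82=1010010 pc3: +8 =776
r83=1010011 pc4: +16 =792
r84=1010100 pc3: +8 =800
r85=1010101 pc4: +16 =816
r86=1010110 pc4: +16 =832
r87=1010111 pc5: +32 =864
r88=1011000 pc3: +8 =872
r89=1011001 pc4: +16 =888
r90=1011010 pc4: +16 =904
r91=1011011 pc5: +32 =936
r92=1011100 pc4: +16 =952
r93=1011101 pc5: +32 =984
r94=1011110 pc5: +32 =1016
r95=1011111 pc6: +64 =1080
r96=1100000 pc2: +4 =1084
r97=1100001 pc3: +8 =1092
r98=1100010 pc3: +8 =1100
r99=1100011 pc4: +16 =1116
r100=1100100 pc3: +8 =1124
r101=1100101 pc4: +16 =1140
r102=1100110 pc4: +16 =1156
r103=1100111 pc5: +32 =1188
r104=1101000 pc3: +8 =1196
r105=1101001 pc4: +16 =1212
r106=1101010 pc4: +16 =1228
r107=1101011 pc5: +32 =1260
r108=1101100 pc4: +16 =1276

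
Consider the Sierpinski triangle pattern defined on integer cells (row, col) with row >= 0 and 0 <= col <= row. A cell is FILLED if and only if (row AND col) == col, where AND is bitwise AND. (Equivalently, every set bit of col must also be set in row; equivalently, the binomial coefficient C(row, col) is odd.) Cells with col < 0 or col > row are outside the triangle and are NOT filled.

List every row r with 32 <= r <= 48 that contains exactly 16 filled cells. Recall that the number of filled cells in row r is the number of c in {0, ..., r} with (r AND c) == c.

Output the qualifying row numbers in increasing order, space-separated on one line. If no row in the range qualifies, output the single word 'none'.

Answer: 39 43 45 46

Derivation:
Row r has 2^popcount(r) filled cells, so we need popcount(r) = log2(16) = 4.
Scan r = 32..48 and keep those with exactly 4 one-bits:
r=32=100000 popcount=1 -> skip
r=33=100001 popcount=2 -> skip
r=34=100010 popcount=2 -> skip
r=35=100011 popcount=3 -> skip
r=36=100100 popcount=2 -> skip
r=37=100101 popcount=3 -> skip
r=38=100110 popcount=3 -> skip
r=39=100111 popcount=4 -> KEEP
r=40=101000 popcount=2 -> skip
r=41=101001 popcount=3 -> skip
r=42=101010 popcount=3 -> skip
r=43=101011 popcount=4 -> KEEP
r=44=101100 popcount=3 -> skip
r=45=101101 popcount=4 -> KEEP
r=46=101110 popcount=4 -> KEEP
r=47=101111 popcount=5 -> skip
r=48=110000 popcount=2 -> skip
Kept rows: 39 43 45 46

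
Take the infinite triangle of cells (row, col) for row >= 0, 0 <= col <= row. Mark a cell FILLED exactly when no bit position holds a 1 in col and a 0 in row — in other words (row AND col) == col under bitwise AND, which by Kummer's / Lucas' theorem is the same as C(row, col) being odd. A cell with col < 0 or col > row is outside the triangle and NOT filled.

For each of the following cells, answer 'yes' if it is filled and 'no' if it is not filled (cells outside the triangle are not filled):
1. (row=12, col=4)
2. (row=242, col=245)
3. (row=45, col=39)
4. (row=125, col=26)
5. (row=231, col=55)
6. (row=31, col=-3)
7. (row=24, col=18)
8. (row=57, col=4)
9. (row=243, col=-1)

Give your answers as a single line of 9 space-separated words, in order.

Answer: yes no no no no no no no no

Derivation:
(12,4): row=0b1100, col=0b100, row AND col = 0b100 = 4; 4 == 4 -> filled
(242,245): col outside [0, 242] -> not filled
(45,39): row=0b101101, col=0b100111, row AND col = 0b100101 = 37; 37 != 39 -> empty
(125,26): row=0b1111101, col=0b11010, row AND col = 0b11000 = 24; 24 != 26 -> empty
(231,55): row=0b11100111, col=0b110111, row AND col = 0b100111 = 39; 39 != 55 -> empty
(31,-3): col outside [0, 31] -> not filled
(24,18): row=0b11000, col=0b10010, row AND col = 0b10000 = 16; 16 != 18 -> empty
(57,4): row=0b111001, col=0b100, row AND col = 0b0 = 0; 0 != 4 -> empty
(243,-1): col outside [0, 243] -> not filled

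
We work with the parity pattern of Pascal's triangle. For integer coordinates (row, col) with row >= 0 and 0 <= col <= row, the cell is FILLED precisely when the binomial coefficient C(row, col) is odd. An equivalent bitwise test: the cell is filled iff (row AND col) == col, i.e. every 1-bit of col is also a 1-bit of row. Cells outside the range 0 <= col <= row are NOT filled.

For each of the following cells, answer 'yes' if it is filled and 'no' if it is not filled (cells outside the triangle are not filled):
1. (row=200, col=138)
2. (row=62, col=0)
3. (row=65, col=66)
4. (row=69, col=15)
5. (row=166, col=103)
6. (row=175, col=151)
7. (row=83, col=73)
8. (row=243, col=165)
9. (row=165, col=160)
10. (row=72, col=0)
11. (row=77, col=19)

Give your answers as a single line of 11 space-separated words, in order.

Answer: no yes no no no no no no yes yes no

Derivation:
(200,138): row=0b11001000, col=0b10001010, row AND col = 0b10001000 = 136; 136 != 138 -> empty
(62,0): row=0b111110, col=0b0, row AND col = 0b0 = 0; 0 == 0 -> filled
(65,66): col outside [0, 65] -> not filled
(69,15): row=0b1000101, col=0b1111, row AND col = 0b101 = 5; 5 != 15 -> empty
(166,103): row=0b10100110, col=0b1100111, row AND col = 0b100110 = 38; 38 != 103 -> empty
(175,151): row=0b10101111, col=0b10010111, row AND col = 0b10000111 = 135; 135 != 151 -> empty
(83,73): row=0b1010011, col=0b1001001, row AND col = 0b1000001 = 65; 65 != 73 -> empty
(243,165): row=0b11110011, col=0b10100101, row AND col = 0b10100001 = 161; 161 != 165 -> empty
(165,160): row=0b10100101, col=0b10100000, row AND col = 0b10100000 = 160; 160 == 160 -> filled
(72,0): row=0b1001000, col=0b0, row AND col = 0b0 = 0; 0 == 0 -> filled
(77,19): row=0b1001101, col=0b10011, row AND col = 0b1 = 1; 1 != 19 -> empty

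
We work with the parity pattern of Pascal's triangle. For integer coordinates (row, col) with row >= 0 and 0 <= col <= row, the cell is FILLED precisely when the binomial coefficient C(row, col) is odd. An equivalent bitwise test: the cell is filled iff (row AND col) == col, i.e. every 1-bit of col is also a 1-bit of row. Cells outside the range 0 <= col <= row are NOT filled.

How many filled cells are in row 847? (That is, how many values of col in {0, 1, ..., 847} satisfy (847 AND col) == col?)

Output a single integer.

847 in binary = 1101001111
popcount(847) = number of 1-bits in 1101001111 = 7
A col c satisfies (847 AND c) == c iff every set bit of c is also set in 847; each of the 7 set bits of 847 can independently be on or off in c.
count = 2^7 = 128

Answer: 128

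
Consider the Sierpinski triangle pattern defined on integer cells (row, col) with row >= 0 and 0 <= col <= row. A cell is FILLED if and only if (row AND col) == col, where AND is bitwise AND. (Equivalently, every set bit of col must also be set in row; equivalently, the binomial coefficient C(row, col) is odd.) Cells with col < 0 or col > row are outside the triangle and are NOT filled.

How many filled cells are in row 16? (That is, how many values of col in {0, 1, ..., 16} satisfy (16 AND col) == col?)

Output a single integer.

16 in binary = 10000
popcount(16) = number of 1-bits in 10000 = 1
A col c satisfies (16 AND c) == c iff every set bit of c is also set in 16; each of the 1 set bits of 16 can independently be on or off in c.
count = 2^1 = 2

Answer: 2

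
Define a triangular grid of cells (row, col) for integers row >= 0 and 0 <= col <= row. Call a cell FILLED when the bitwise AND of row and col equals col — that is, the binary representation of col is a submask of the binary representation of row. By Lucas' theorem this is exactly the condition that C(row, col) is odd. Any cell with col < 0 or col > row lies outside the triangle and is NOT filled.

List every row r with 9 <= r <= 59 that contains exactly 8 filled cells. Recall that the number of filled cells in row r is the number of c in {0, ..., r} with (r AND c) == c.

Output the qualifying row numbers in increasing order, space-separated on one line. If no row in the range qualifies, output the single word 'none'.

Answer: 11 13 14 19 21 22 25 26 28 35 37 38 41 42 44 49 50 52 56

Derivation:
Row r has 2^popcount(r) filled cells, so we need popcount(r) = log2(8) = 3.
Scan r = 9..59 and keep those with exactly 3 one-bits:
r=9=1001 popcount=2 -> skip
r=10=1010 popcount=2 -> skip
r=11=1011 popcount=3 -> KEEP
r=12=1100 popcount=2 -> skip
r=13=1101 popcount=3 -> KEEP
r=14=1110 popcount=3 -> KEEP
r=15=1111 popcount=4 -> skip
r=16=10000 popcount=1 -> skip
r=17=10001 popcount=2 -> skip
r=18=10010 popcount=2 -> skip
r=19=10011 popcount=3 -> KEEP
r=20=10100 popcount=2 -> skip
r=21=10101 popcount=3 -> KEEP
r=22=10110 popcount=3 -> KEEP
r=23=10111 popcount=4 -> skip
r=24=11000 popcount=2 -> skip
r=25=11001 popcount=3 -> KEEP
r=26=11010 popcount=3 -> KEEP
r=27=11011 popcount=4 -> skip
r=28=11100 popcount=3 -> KEEP
r=29=11101 popcount=4 -> skip
r=30=11110 popcount=4 -> skip
r=31=11111 popcount=5 -> skip
r=32=100000 popcount=1 -> skip
r=33=100001 popcount=2 -> skip
r=34=100010 popcount=2 -> skip
r=35=100011 popcount=3 -> KEEP
r=36=100100 popcount=2 -> skip
r=37=100101 popcount=3 -> KEEP
r=38=100110 popcount=3 -> KEEP
r=39=100111 popcount=4 -> skip
r=40=101000 popcount=2 -> skip
r=41=101001 popcount=3 -> KEEP
r=42=101010 popcount=3 -> KEEP
r=43=101011 popcount=4 -> skip
r=44=101100 popcount=3 -> KEEP
r=45=101101 popcount=4 -> skip
r=46=101110 popcount=4 -> skip
r=47=101111 popcount=5 -> skip
r=48=110000 popcount=2 -> skip
r=49=110001 popcount=3 -> KEEP
r=50=110010 popcount=3 -> KEEP
r=51=110011 popcount=4 -> skip
r=52=110100 popcount=3 -> KEEP
r=53=110101 popcount=4 -> skip
r=54=110110 popcount=4 -> skip
r=55=110111 popcount=5 -> skip
r=56=111000 popcount=3 -> KEEP
r=57=111001 popcount=4 -> skip
r=58=111010 popcount=4 -> skip
r=59=111011 popcount=5 -> skip
Kept rows: 11 13 14 19 21 22 25 26 28 35 37 38 41 42 44 49 50 52 56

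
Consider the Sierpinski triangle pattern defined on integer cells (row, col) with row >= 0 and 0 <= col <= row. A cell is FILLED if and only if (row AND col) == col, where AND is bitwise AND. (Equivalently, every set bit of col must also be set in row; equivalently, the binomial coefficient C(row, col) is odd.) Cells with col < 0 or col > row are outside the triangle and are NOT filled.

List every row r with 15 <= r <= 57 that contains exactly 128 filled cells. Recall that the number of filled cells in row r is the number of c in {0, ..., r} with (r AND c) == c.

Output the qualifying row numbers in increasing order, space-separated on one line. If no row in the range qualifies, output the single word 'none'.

Row r has 2^popcount(r) filled cells, so we need popcount(r) = log2(128) = 7.
Scan r = 15..57 and keep those with exactly 7 one-bits:
r=15=1111 popcount=4 -> skip
r=16=10000 popcount=1 -> skip
r=17=10001 popcount=2 -> skip
r=18=10010 popcount=2 -> skip
r=19=10011 popcount=3 -> skip
r=20=10100 popcount=2 -> skip
r=21=10101 popcount=3 -> skip
r=22=10110 popcount=3 -> skip
r=23=10111 popcount=4 -> skip
r=24=11000 popcount=2 -> skip
r=25=11001 popcount=3 -> skip
r=26=11010 popcount=3 -> skip
r=27=11011 popcount=4 -> skip
r=28=11100 popcount=3 -> skip
r=29=11101 popcount=4 -> skip
r=30=11110 popcount=4 -> skip
r=31=11111 popcount=5 -> skip
r=32=100000 popcount=1 -> skip
r=33=100001 popcount=2 -> skip
r=34=100010 popcount=2 -> skip
r=35=100011 popcount=3 -> skip
r=36=100100 popcount=2 -> skip
r=37=100101 popcount=3 -> skip
r=38=100110 popcount=3 -> skip
r=39=100111 popcount=4 -> skip
r=40=101000 popcount=2 -> skip
r=41=101001 popcount=3 -> skip
r=42=101010 popcount=3 -> skip
r=43=101011 popcount=4 -> skip
r=44=101100 popcount=3 -> skip
r=45=101101 popcount=4 -> skip
r=46=101110 popcount=4 -> skip
r=47=101111 popcount=5 -> skip
r=48=110000 popcount=2 -> skip
r=49=110001 popcount=3 -> skip
r=50=110010 popcount=3 -> skip
r=51=110011 popcount=4 -> skip
r=52=110100 popcount=3 -> skip
r=53=110101 popcount=4 -> skip
r=54=110110 popcount=4 -> skip
r=55=110111 popcount=5 -> skip
r=56=111000 popcount=3 -> skip
r=57=111001 popcount=4 -> skip
Kept rows: none

Answer: none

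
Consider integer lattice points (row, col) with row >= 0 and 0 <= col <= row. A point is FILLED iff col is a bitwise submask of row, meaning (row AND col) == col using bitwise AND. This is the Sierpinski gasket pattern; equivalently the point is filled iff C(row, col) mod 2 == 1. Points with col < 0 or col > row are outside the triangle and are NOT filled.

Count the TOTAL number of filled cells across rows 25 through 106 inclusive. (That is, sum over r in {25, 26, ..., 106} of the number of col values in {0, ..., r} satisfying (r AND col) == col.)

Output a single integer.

r25=11001 pc3: +8 =8
r26=11010 pc3: +8 =16
r27=11011 pc4: +16 =32
r28=11100 pc3: +8 =40
r29=11101 pc4: +16 =56
r30=11110 pc4: +16 =72
r31=11111 pc5: +32 =104
r32=100000 pc1: +2 =106
r33=100001 pc2: +4 =110
r34=100010 pc2: +4 =114
r35=100011 pc3: +8 =122
r36=100100 pc2: +4 =126
r37=100101 pc3: +8 =134
r38=100110 pc3: +8 =142
r39=100111 pc4: +16 =158
r40=101000 pc2: +4 =162
r41=101001 pc3: +8 =170
r42=101010 pc3: +8 =178
r43=101011 pc4: +16 =194
r44=101100 pc3: +8 =202
r45=101101 pc4: +16 =218
r46=101110 pc4: +16 =234
r47=101111 pc5: +32 =266
r48=110000 pc2: +4 =270
r49=110001 pc3: +8 =278
r50=110010 pc3: +8 =286
r51=110011 pc4: +16 =302
r52=110100 pc3: +8 =310
r53=110101 pc4: +16 =326
r54=110110 pc4: +16 =342
r55=110111 pc5: +32 =374
r56=111000 pc3: +8 =382
r57=111001 pc4: +16 =398
r58=111010 pc4: +16 =414
r59=111011 pc5: +32 =446
r60=111100 pc4: +16 =462
r61=111101 pc5: +32 =494
r62=111110 pc5: +32 =526
r63=111111 pc6: +64 =590
r64=1000000 pc1: +2 =592
r65=1000001 pc2: +4 =596
r66=1000010 pc2: +4 =600
r67=1000011 pc3: +8 =608
r68=1000100 pc2: +4 =612
r69=1000101 pc3: +8 =620
r70=1000110 pc3: +8 =628
r71=1000111 pc4: +16 =644
r72=1001000 pc2: +4 =648
r73=1001001 pc3: +8 =656
r74=1001010 pc3: +8 =664
r75=1001011 pc4: +16 =680
r76=1001100 pc3: +8 =688
r77=1001101 pc4: +16 =704
r78=1001110 pc4: +16 =720
r79=1001111 pc5: +32 =752
r80=1010000 pc2: +4 =756
r81=1010001 pc3: +8 =764
r82=1010010 pc3: +8 =772
r83=1010011 pc4: +16 =788
r84=1010100 pc3: +8 =796
r85=1010101 pc4: +16 =812
r86=1010110 pc4: +16 =828
r87=1010111 pc5: +32 =860
r88=1011000 pc3: +8 =868
r89=1011001 pc4: +16 =884
r90=1011010 pc4: +16 =900
r91=1011011 pc5: +32 =932
r92=1011100 pc4: +16 =948
r93=1011101 pc5: +32 =980
r94=1011110 pc5: +32 =1012
r95=1011111 pc6: +64 =1076
r96=1100000 pc2: +4 =1080
r97=1100001 pc3: +8 =1088
r98=1100010 pc3: +8 =1096
r99=1100011 pc4: +16 =1112
r100=1100100 pc3: +8 =1120
r101=1100101 pc4: +16 =1136
r102=1100110 pc4: +16 =1152
r103=1100111 pc5: +32 =1184
r104=1101000 pc3: +8 =1192
r105=1101001 pc4: +16 =1208
r106=1101010 pc4: +16 =1224

Answer: 1224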